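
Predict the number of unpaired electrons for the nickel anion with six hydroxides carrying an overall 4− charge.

2 unpaired electrons

Ligand charges: each hydroxide is −1. With an overall charge of −4 the nickel centre must be in the +2 oxidation state.
Group 10 minus oxidation state 2 gives a d⁸ configuration.
In an octahedral field the d⁸ configuration is t₂g⁶e_g² (only one arrangement possible), giving 2 unpaired electrons.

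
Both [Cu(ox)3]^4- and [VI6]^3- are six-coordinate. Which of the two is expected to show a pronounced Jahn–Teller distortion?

[Cu(ox)3]^4-

[Cu(ox)3]^4-: Summing ligand charges against the −4 overall charge gives an oxidation state of +2 for copper. Copper is a group-11 element; Cu(II) is therefore d⁹. The t₂g⁶e_g³ configuration has an unevenly filled e_g set; the Jahn–Teller theorem predicts a tetragonal distortion (typically axial elongation) to lift the degeneracy.
[VI6]^3-: Each iodide is −1; balancing the −3 overall charge requires V(III). Group 5 minus oxidation state 3 gives a d² configuration. The d² configuration leaves the e_g set evenly filled (or empty) — no strong Jahn–Teller driving force.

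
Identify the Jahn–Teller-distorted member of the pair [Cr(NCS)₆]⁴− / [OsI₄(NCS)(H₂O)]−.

[Cr(NCS)₆]⁴−: Summing ligand charges against the −4 overall charge gives an oxidation state of +2 for chromium. Group 6 minus oxidation state 2 gives a d⁴ configuration. Isothiocyanate is a weak-field ligand for a first-row metal, so the complex is high-spin. The t₂g³e_g¹ (high-spin) configuration has an unevenly filled e_g set; the Jahn–Teller theorem predicts a tetragonal distortion (typically axial elongation) to lift the degeneracy.
[OsI₄(NCS)(H₂O)]−: Summing ligand charges against the −1 overall charge gives an oxidation state of +4 for osmium. Osmium is a group-8 element; Os(IV) is therefore d⁴. A 5d ion has a large Δₒ and is invariably low-spin. The d⁴ configuration leaves the e_g set evenly filled (or empty) — no strong Jahn–Teller driving force.

[Cr(NCS)₆]⁴−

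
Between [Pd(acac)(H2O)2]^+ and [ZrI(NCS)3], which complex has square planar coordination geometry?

For [Pd(acac)(H2O)2]^+: Ligand charges: each acetylacetonate is −1; water is neutral. With an overall charge of +1 the palladium centre must be in the +2 oxidation state. Group 10 minus oxidation state 2 gives a d⁸ configuration. A 4d d⁸ ion has a large crystal-field splitting; square planar leaves the high-energy d_{x²−y²} orbital empty and maximises CFSE. → square planar.
For [ZrI(NCS)3]: Summing ligand charges against the 0 overall charge gives an oxidation state of +4 for zirconium. Zirconium is a group-4 element; Zr(IV) is therefore d⁰. A d⁰ ion has no crystal-field stabilisation preference between square planar and tetrahedral, so four ligands adopt the sterically favoured tetrahedral geometry. → tetrahedral.

[Pd(acac)(H2O)2]^+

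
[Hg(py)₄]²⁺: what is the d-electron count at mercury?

d10

Pyridine is neutral; balancing the +2 overall charge requires Hg(II).
Group 12 minus oxidation state 2 gives a d¹⁰ configuration.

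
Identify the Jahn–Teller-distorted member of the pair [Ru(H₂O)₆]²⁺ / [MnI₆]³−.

[Ru(H₂O)₆]²⁺: Water is neutral; balancing the +2 overall charge requires Ru(II). Group 8 minus oxidation state 2 gives a d⁶ configuration. A 4d ion has a large Δₒ and is invariably low-spin. The d⁶ configuration leaves the e_g set evenly filled (or empty) — no strong Jahn–Teller driving force.
[MnI₆]³−: Ligand charges: each iodide is −1. With an overall charge of −3 the manganese centre must be in the +3 oxidation state. Manganese is a group-7 element; Mn(III) is therefore d⁴. Iodide is a weak-field ligand for a first-row metal, so the complex is high-spin. The t₂g³e_g¹ (high-spin) configuration has an unevenly filled e_g set; the Jahn–Teller theorem predicts a tetragonal distortion (typically axial elongation) to lift the degeneracy.

[MnI₆]³−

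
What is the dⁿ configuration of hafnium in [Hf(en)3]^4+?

Summing ligand charges against the +4 overall charge gives an oxidation state of +4 for hafnium.
Hafnium is a group-4 element; Hf(IV) is therefore d⁰.

d0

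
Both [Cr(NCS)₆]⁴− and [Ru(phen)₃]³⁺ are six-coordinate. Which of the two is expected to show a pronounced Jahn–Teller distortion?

[Cr(NCS)₆]⁴−: Ligand charges: each isothiocyanate is −1. With an overall charge of −4 the chromium centre must be in the +2 oxidation state. Cr sits in group 6, so the d-electron count is 6 − 2 = 4. Isothiocyanate is a weak-field ligand for a first-row metal, so the complex is high-spin. The t₂g³e_g¹ (high-spin) configuration has an unevenly filled e_g set; the Jahn–Teller theorem predicts a tetragonal distortion (typically axial elongation) to lift the degeneracy.
[Ru(phen)₃]³⁺: Ligand charges: 1,10-phenanthroline is neutral. With an overall charge of +3 the ruthenium centre must be in the +3 oxidation state. Group 8 minus oxidation state 3 gives a d⁵ configuration. A 4d ion has a large Δₒ and is invariably low-spin. The d⁵ configuration leaves the e_g set evenly filled (or empty) — no strong Jahn–Teller driving force.

[Cr(NCS)₆]⁴−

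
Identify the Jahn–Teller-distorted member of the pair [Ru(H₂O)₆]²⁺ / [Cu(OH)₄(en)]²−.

[Cu(OH)₄(en)]²−

[Ru(H₂O)₆]²⁺: Water is neutral; balancing the +2 overall charge requires Ru(II). Group 8 minus oxidation state 2 gives a d⁶ configuration. A 4d ion has a large Δₒ and is invariably low-spin. The d⁶ configuration leaves the e_g set evenly filled (or empty) — no strong Jahn–Teller driving force.
[Cu(OH)₄(en)]²−: Each hydroxide is −1; ethylenediamine is neutral; balancing the −2 overall charge requires Cu(II). Cu sits in group 11, so the d-electron count is 11 − 2 = 9. The t₂g⁶e_g³ configuration has an unevenly filled e_g set; the Jahn–Teller theorem predicts a tetragonal distortion (typically axial elongation) to lift the degeneracy.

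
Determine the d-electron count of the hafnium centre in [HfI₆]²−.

Ligand charges: each iodide is −1. With an overall charge of −2 the hafnium centre must be in the +4 oxidation state.
Hafnium is a group-4 element; Hf(IV) is therefore d⁰.

d0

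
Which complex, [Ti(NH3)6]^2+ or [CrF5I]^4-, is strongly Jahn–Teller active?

[Ti(NH3)6]^2+: Summing ligand charges against the +2 overall charge gives an oxidation state of +2 for titanium. Ti sits in group 4, so the d-electron count is 4 − 2 = 2. The d² configuration leaves the e_g set evenly filled (or empty) — no strong Jahn–Teller driving force.
[CrF5I]^4-: Ligand charges: each fluoride is −1; each iodide is −1. With an overall charge of −4 the chromium centre must be in the +2 oxidation state. Chromium is a group-6 element; Cr(II) is therefore d⁴. Fluoride and iodide are weak-field ligands for a first-row metal, so the complex is high-spin. The t₂g³e_g¹ (high-spin) configuration has an unevenly filled e_g set; the Jahn–Teller theorem predicts a tetragonal distortion (typically axial elongation) to lift the degeneracy.

[CrF5I]^4-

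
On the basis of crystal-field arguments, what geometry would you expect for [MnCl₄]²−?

Summing ligand charges against the −2 overall charge gives an oxidation state of +2 for manganese.
Mn sits in group 7, so the d-electron count is 7 − 2 = 5.
Coordination number: 4.
Chloride is a weak-field ligand.
A high-spin d⁵ ion has zero CFSE in either geometry, so four ligands adopt the sterically favoured tetrahedral geometry.

tetrahedral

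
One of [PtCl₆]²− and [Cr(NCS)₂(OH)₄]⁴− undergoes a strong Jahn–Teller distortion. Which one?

[PtCl₆]²−: Summing ligand charges against the −2 overall charge gives an oxidation state of +4 for platinum. Platinum is a group-10 element; Pt(IV) is therefore d⁶. A 5d ion has a large Δₒ and is invariably low-spin. The d⁶ configuration leaves the e_g set evenly filled (or empty) — no strong Jahn–Teller driving force.
[Cr(NCS)₂(OH)₄]⁴−: Ligand charges: each isothiocyanate is −1; each hydroxide is −1. With an overall charge of −4 the chromium centre must be in the +2 oxidation state. Group 6 minus oxidation state 2 gives a d⁴ configuration. Hydroxide and isothiocyanate are weak-field ligands for a first-row metal, so the complex is high-spin. The t₂g³e_g¹ (high-spin) configuration has an unevenly filled e_g set; the Jahn–Teller theorem predicts a tetragonal distortion (typically axial elongation) to lift the degeneracy.

[Cr(NCS)₂(OH)₄]⁴−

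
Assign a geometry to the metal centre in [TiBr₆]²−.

Each bromide is −1; balancing the −2 overall charge requires Ti(IV).
Ti sits in group 4, so the d-electron count is 4 − 4 = 0.
With 6 monodentate ligands the coordination number is 6.
Six donors around a single metal centre give an octahedral coordination sphere.

octahedral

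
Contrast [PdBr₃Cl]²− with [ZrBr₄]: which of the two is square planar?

For [PdBr₃Cl]²−: Ligand charges: each bromide is −1; each chloride is −1. With an overall charge of −2 the palladium centre must be in the +2 oxidation state. Pd sits in group 10, so the d-electron count is 10 − 2 = 8. A 4d d⁸ ion has a large crystal-field splitting; square planar leaves the high-energy d_{x²−y²} orbital empty and maximises CFSE. → square planar.
For [ZrBr₄]: Ligand charges: each bromide is −1. With an overall charge of 0 the zirconium centre must be in the +4 oxidation state. Zirconium is a group-4 element; Zr(IV) is therefore d⁰. A d⁰ ion has no crystal-field stabilisation preference between square planar and tetrahedral, so four ligands adopt the sterically favoured tetrahedral geometry. → tetrahedral.

[PdBr₃Cl]²−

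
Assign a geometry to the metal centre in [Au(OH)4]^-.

Each hydroxide is −1; balancing the −1 overall charge requires Au(III).
Group 11 minus oxidation state 3 gives a d⁸ configuration.
With 4 monodentate ligands the coordination number is 4.
A 5d d⁸ ion has a large crystal-field splitting; square planar leaves the high-energy d_{x²−y²} orbital empty and maximises CFSE.

square planar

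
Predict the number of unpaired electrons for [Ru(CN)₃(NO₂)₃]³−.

1 unpaired electron

Summing ligand charges against the −3 overall charge gives an oxidation state of +3 for ruthenium.
Group 8 minus oxidation state 3 gives a d⁵ configuration.
The spin state decides the count: a 4d ion has a large Δₒ and is invariably low-spin.
An octahedral low-spin d⁵ ion is t₂g⁵e_g⁰, giving 1 unpaired electron.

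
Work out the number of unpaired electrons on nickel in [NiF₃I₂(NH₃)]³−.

2 unpaired electrons

Each fluoride is −1; each iodide is −1; ammonia is neutral; balancing the −3 overall charge requires Ni(II).
Ni sits in group 10, so the d-electron count is 10 − 2 = 8.
In an octahedral field the d⁸ configuration is t₂g⁶e_g² (only one arrangement possible), giving 2 unpaired electrons.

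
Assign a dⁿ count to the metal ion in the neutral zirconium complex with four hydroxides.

d⁰

Summing ligand charges against the 0 overall charge gives an oxidation state of +4 for zirconium.
Group 4 minus oxidation state 4 gives a d⁰ configuration.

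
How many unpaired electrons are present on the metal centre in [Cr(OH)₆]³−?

3 unpaired electrons

Summing ligand charges against the −3 overall charge gives an oxidation state of +3 for chromium.
Chromium is a group-6 element; Cr(III) is therefore d³.
In an octahedral field the d³ configuration is t₂g³e_g⁰ (only one arrangement possible), giving 3 unpaired electrons.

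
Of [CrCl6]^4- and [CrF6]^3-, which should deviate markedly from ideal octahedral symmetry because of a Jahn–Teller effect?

[CrCl6]^4-

[CrCl6]^4-: Each chloride is −1; balancing the −4 overall charge requires Cr(II). Chromium is a group-6 element; Cr(II) is therefore d⁴. Chloride is a weak-field ligand for a first-row metal, so the complex is high-spin. The t₂g³e_g¹ (high-spin) configuration has an unevenly filled e_g set; the Jahn–Teller theorem predicts a tetragonal distortion (typically axial elongation) to lift the degeneracy.
[CrF6]^3-: Summing ligand charges against the −3 overall charge gives an oxidation state of +3 for chromium. Cr sits in group 6, so the d-electron count is 6 − 3 = 3. The d³ configuration leaves the e_g set evenly filled (or empty) — no strong Jahn–Teller driving force.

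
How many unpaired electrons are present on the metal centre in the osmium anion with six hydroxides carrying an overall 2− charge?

2 unpaired electrons

Summing ligand charges against the −2 overall charge gives an oxidation state of +4 for osmium.
Group 8 minus oxidation state 4 gives a d⁴ configuration.
The spin state decides the count: a 5d ion has a large Δₒ and is invariably low-spin.
An octahedral low-spin d⁴ ion is t₂g⁴e_g⁰, giving 2 unpaired electrons.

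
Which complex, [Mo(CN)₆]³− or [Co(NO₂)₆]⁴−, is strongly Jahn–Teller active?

[Co(NO₂)₆]⁴−

[Mo(CN)₆]³−: Summing ligand charges against the −3 overall charge gives an oxidation state of +3 for molybdenum. Molybdenum is a group-6 element; Mo(III) is therefore d³. The d³ configuration leaves the e_g set evenly filled (or empty) — no strong Jahn–Teller driving force.
[Co(NO₂)₆]⁴−: Each nitro (N-bound nitrite) is −1; balancing the −4 overall charge requires Co(II). Co sits in group 9, so the d-electron count is 9 − 2 = 7. Nitro (N-bound nitrite) is a strong-field ligand (high in the spectrochemical series) for a first-row metal, so the complex is low-spin. The t₂g⁶e_g¹ (low-spin) configuration has an unevenly filled e_g set; the Jahn–Teller theorem predicts a tetragonal distortion (typically axial elongation) to lift the degeneracy.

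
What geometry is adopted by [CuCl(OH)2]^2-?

trigonal planar

Summing ligand charges against the −2 overall charge gives an oxidation state of +1 for copper.
Cu sits in group 11, so the d-electron count is 11 − 1 = 10.
With 3 monodentate ligands the coordination number is 3.
Three ligands around a d¹⁰ centre minimise repulsion in a trigonal-planar arrangement.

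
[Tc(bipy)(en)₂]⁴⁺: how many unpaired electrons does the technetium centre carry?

2,2′-bipyridine is neutral; ethylenediamine is neutral; balancing the +4 overall charge requires Tc(IV).
Group 7 minus oxidation state 4 gives a d³ configuration.
Counting donor atoms: 1×2,2′-bipyridine (bidentate) → 2 donors; 2×ethylenediamine (bidentate) → 4 donors. Coordination number = 6.
In an octahedral field the d³ configuration is t₂g³e_g⁰ (only one arrangement possible), giving 3 unpaired electrons.

3 unpaired electrons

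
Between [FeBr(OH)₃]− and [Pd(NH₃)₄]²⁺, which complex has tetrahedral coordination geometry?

For [FeBr(OH)₃]−: Each bromide is −1; each hydroxide is −1; balancing the −1 overall charge requires Fe(III). Group 8 minus oxidation state 3 gives a d⁵ configuration. A high-spin d⁵ ion has zero CFSE in either geometry, so four ligands adopt the sterically favoured tetrahedral geometry. → tetrahedral.
For [Pd(NH₃)₄]²⁺: Summing ligand charges against the +2 overall charge gives an oxidation state of +2 for palladium. Pd sits in group 10, so the d-electron count is 10 − 2 = 8. A 4d d⁸ ion has a large crystal-field splitting; square planar leaves the high-energy d_{x²−y²} orbital empty and maximises CFSE. → square planar.

[FeBr(OH)₃]−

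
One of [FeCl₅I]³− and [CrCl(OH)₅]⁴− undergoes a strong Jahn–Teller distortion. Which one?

[FeCl₅I]³−: Each chloride is −1; each iodide is −1; balancing the −3 overall charge requires Fe(III). Group 8 minus oxidation state 3 gives a d⁵ configuration. Chloride and iodide are weak-field ligands for a first-row metal, so the complex is high-spin. The d⁵ configuration leaves the e_g set evenly filled (or empty) — no strong Jahn–Teller driving force.
[CrCl(OH)₅]⁴−: Each chloride is −1; each hydroxide is −1; balancing the −4 overall charge requires Cr(II). Group 6 minus oxidation state 2 gives a d⁴ configuration. Chloride and hydroxide are weak-field ligands for a first-row metal, so the complex is high-spin. The t₂g³e_g¹ (high-spin) configuration has an unevenly filled e_g set; the Jahn–Teller theorem predicts a tetragonal distortion (typically axial elongation) to lift the degeneracy.

[CrCl(OH)₅]⁴−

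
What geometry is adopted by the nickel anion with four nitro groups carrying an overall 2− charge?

Ligand charges: each nitro (N-bound nitrite) is −1. With an overall charge of −2 the nickel centre must be in the +2 oxidation state.
Ni sits in group 10, so the d-electron count is 10 − 2 = 8.
With 4 monodentate ligands the coordination number is 4.
Nitro (N-bound nitrite) is a strong-field ligand (high in the spectrochemical series).
A 3d d⁸ ion with strong-field ligands gains enough CFSE to favour square planar over tetrahedral.

square planar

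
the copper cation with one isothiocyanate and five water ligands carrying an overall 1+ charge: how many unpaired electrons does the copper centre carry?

1

Ligand charges: each isothiocyanate is −1; water is neutral. With an overall charge of +1 the copper centre must be in the +2 oxidation state.
Copper is a group-11 element; Cu(II) is therefore d⁹.
In an octahedral field the d⁹ configuration is t₂g⁶e_g³ (only one arrangement possible), giving 1 unpaired electron.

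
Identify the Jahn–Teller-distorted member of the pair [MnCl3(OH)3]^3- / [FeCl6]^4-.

[MnCl3(OH)3]^3-

[MnCl3(OH)3]^3-: Ligand charges: each chloride is −1; each hydroxide is −1. With an overall charge of −3 the manganese centre must be in the +3 oxidation state. Manganese is a group-7 element; Mn(III) is therefore d⁴. Chloride and hydroxide are weak-field ligands for a first-row metal, so the complex is high-spin. The t₂g³e_g¹ (high-spin) configuration has an unevenly filled e_g set; the Jahn–Teller theorem predicts a tetragonal distortion (typically axial elongation) to lift the degeneracy.
[FeCl6]^4-: Summing ligand charges against the −4 overall charge gives an oxidation state of +2 for iron. Fe sits in group 8, so the d-electron count is 8 − 2 = 6. Chloride is a weak-field ligand for a first-row metal, so the complex is high-spin. The d⁶ configuration leaves the e_g set evenly filled (or empty) — no strong Jahn–Teller driving force.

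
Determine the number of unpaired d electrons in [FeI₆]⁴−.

4 unpaired electrons

Each iodide is −1; balancing the −4 overall charge requires Fe(II).
Iron is a group-8 element; Fe(II) is therefore d⁶.
The spin state decides the count: Iodide is a weak-field ligand for a first-row metal, so the complex is high-spin.
An octahedral high-spin d⁶ ion is t₂g⁴e_g², giving 4 unpaired electrons.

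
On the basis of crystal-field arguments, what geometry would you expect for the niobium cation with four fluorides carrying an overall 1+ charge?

Each fluoride is −1; balancing the +1 overall charge requires Nb(V).
Group 5 minus oxidation state 5 gives a d⁰ configuration.
Coordination number: 4.
A d⁰ ion has no crystal-field stabilisation preference between square planar and tetrahedral, so four ligands adopt the sterically favoured tetrahedral geometry.

tetrahedral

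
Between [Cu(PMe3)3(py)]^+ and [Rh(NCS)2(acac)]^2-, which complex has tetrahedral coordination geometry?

[Cu(PMe3)3(py)]^+

For [Cu(PMe3)3(py)]^+: Ligand charges: trimethylphosphine is neutral; pyridine is neutral. With an overall charge of +1 the copper centre must be in the +1 oxidation state. Copper is a group-11 element; Cu(I) is therefore d¹⁰. A d¹⁰ ion has no crystal-field stabilisation preference between square planar and tetrahedral, so four ligands adopt the sterically favoured tetrahedral geometry. → tetrahedral.
For [Rh(NCS)2(acac)]^2-: Each isothiocyanate is −1; each acetylacetonate is −1; balancing the −2 overall charge requires Rh(I). Group 9 minus oxidation state 1 gives a d⁸ configuration. A 4d d⁸ ion has a large crystal-field splitting; square planar leaves the high-energy d_{x²−y²} orbital empty and maximises CFSE. → square planar.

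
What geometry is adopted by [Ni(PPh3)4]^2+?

Triphenylphosphine is neutral; balancing the +2 overall charge requires Ni(II).
Nickel is a group-10 element; Ni(II) is therefore d⁸.
Coordination number: 4.
Triphenylphosphine is a strong-field ligand (high in the spectrochemical series).
A 3d d⁸ ion with strong-field ligands gains enough CFSE to favour square planar over tetrahedral.

square planar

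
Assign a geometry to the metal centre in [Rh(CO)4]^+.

square planar

Summing ligand charges against the +1 overall charge gives an oxidation state of +1 for rhodium.
Rh sits in group 9, so the d-electron count is 9 − 1 = 8.
With 4 monodentate ligands the coordination number is 4.
A 4d d⁸ ion has a large crystal-field splitting; square planar leaves the high-energy d_{x²−y²} orbital empty and maximises CFSE.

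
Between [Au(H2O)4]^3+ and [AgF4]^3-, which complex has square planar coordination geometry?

[Au(H2O)4]^3+

For [Au(H2O)4]^3+: Summing ligand charges against the +3 overall charge gives an oxidation state of +3 for gold. Au sits in group 11, so the d-electron count is 11 − 3 = 8. A 5d d⁸ ion has a large crystal-field splitting; square planar leaves the high-energy d_{x²−y²} orbital empty and maximises CFSE. → square planar.
For [AgF4]^3-: Summing ligand charges against the −3 overall charge gives an oxidation state of +1 for silver. Silver is a group-11 element; Ag(I) is therefore d¹⁰. A d¹⁰ ion has no crystal-field stabilisation preference between square planar and tetrahedral, so four ligands adopt the sterically favoured tetrahedral geometry. → tetrahedral.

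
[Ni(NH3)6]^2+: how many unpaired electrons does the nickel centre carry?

2

Ligand charges: ammonia is neutral. With an overall charge of +2 the nickel centre must be in the +2 oxidation state.
Group 10 minus oxidation state 2 gives a d⁸ configuration.
In an octahedral field the d⁸ configuration is t₂g⁶e_g² (only one arrangement possible), giving 2 unpaired electrons.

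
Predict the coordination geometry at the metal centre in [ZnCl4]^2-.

tetrahedral

Ligand charges: each chloride is −1. With an overall charge of −2 the zinc centre must be in the +2 oxidation state.
Zinc is a group-12 element; Zn(II) is therefore d¹⁰.
With 4 monodentate ligands the coordination number is 4.
A d¹⁰ ion has no crystal-field stabilisation preference between square planar and tetrahedral, so four ligands adopt the sterically favoured tetrahedral geometry.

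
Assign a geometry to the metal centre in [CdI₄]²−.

tetrahedral

Each iodide is −1; balancing the −2 overall charge requires Cd(II).
Cd sits in group 12, so the d-electron count is 12 − 2 = 10.
Coordination number: 4.
A d¹⁰ ion has no crystal-field stabilisation preference between square planar and tetrahedral, so four ligands adopt the sterically favoured tetrahedral geometry.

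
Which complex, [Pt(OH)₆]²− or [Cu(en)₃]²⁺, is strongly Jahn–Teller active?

[Pt(OH)₆]²−: Each hydroxide is −1; balancing the −2 overall charge requires Pt(IV). Pt sits in group 10, so the d-electron count is 10 − 4 = 6. A 5d ion has a large Δₒ and is invariably low-spin. The d⁶ configuration leaves the e_g set evenly filled (or empty) — no strong Jahn–Teller driving force.
[Cu(en)₃]²⁺: Ligand charges: ethylenediamine is neutral. With an overall charge of +2 the copper centre must be in the +2 oxidation state. Cu sits in group 11, so the d-electron count is 11 − 2 = 9. The t₂g⁶e_g³ configuration has an unevenly filled e_g set; the Jahn–Teller theorem predicts a tetragonal distortion (typically axial elongation) to lift the degeneracy.

[Cu(en)₃]²⁺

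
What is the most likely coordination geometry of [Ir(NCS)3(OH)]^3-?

square planar

Each isothiocyanate is −1; each hydroxide is −1; balancing the −3 overall charge requires Ir(I).
Iridium is a group-9 element; Ir(I) is therefore d⁸.
Coordination number: 4.
A 5d d⁸ ion has a large crystal-field splitting; square planar leaves the high-energy d_{x²−y²} orbital empty and maximises CFSE.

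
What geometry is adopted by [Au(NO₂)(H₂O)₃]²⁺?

square planar

Ligand charges: each nitro (N-bound nitrite) is −1; water is neutral. With an overall charge of +2 the gold centre must be in the +3 oxidation state.
Au sits in group 11, so the d-electron count is 11 − 3 = 8.
Coordination number: 4.
A 5d d⁸ ion has a large crystal-field splitting; square planar leaves the high-energy d_{x²−y²} orbital empty and maximises CFSE.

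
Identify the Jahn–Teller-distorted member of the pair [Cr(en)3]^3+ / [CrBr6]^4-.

[CrBr6]^4-

[Cr(en)3]^3+: Summing ligand charges against the +3 overall charge gives an oxidation state of +3 for chromium. Cr sits in group 6, so the d-electron count is 6 − 3 = 3. The d³ configuration leaves the e_g set evenly filled (or empty) — no strong Jahn–Teller driving force.
[CrBr6]^4-: Each bromide is −1; balancing the −4 overall charge requires Cr(II). Cr sits in group 6, so the d-electron count is 6 − 2 = 4. Bromide is a weak-field ligand for a first-row metal, so the complex is high-spin. The t₂g³e_g¹ (high-spin) configuration has an unevenly filled e_g set; the Jahn–Teller theorem predicts a tetragonal distortion (typically axial elongation) to lift the degeneracy.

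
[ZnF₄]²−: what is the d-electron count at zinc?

d¹⁰

Summing ligand charges against the −2 overall charge gives an oxidation state of +2 for zinc.
Zinc is a group-12 element; Zn(II) is therefore d¹⁰.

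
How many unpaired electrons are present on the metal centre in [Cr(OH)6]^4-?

4

Summing ligand charges against the −4 overall charge gives an oxidation state of +2 for chromium.
Cr sits in group 6, so the d-electron count is 6 − 2 = 4.
The spin state decides the count: Hydroxide is a weak-field ligand for a first-row metal, so the complex is high-spin.
An octahedral high-spin d⁴ ion is t₂g³e_g¹, giving 4 unpaired electrons.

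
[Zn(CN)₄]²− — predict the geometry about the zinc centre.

Summing ligand charges against the −2 overall charge gives an oxidation state of +2 for zinc.
Zinc is a group-12 element; Zn(II) is therefore d¹⁰.
With 4 monodentate ligands the coordination number is 4.
A d¹⁰ ion has no crystal-field stabilisation preference between square planar and tetrahedral, so four ligands adopt the sterically favoured tetrahedral geometry.

tetrahedral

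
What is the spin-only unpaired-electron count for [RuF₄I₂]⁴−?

Each fluoride is −1; each iodide is −1; balancing the −4 overall charge requires Ru(II).
Ruthenium is a group-8 element; Ru(II) is therefore d⁶.
The spin state decides the count: a 4d ion has a large Δₒ and is invariably low-spin.
An octahedral low-spin d⁶ ion is t₂g⁶e_g⁰, giving 0 unpaired electrons.

0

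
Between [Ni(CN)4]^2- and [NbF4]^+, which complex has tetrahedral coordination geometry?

For [Ni(CN)4]^2-: Ligand charges: each cyanide is −1. With an overall charge of −2 the nickel centre must be in the +2 oxidation state. Ni sits in group 10, so the d-electron count is 10 − 2 = 8. Cyanide is a strong-field ligand (high in the spectrochemical series). A 3d d⁸ ion with strong-field ligands gains enough CFSE to favour square planar over tetrahedral. → square planar.
For [NbF4]^+: Each fluoride is −1; balancing the +1 overall charge requires Nb(V). Niobium is a group-5 element; Nb(V) is therefore d⁰. A d⁰ ion has no crystal-field stabilisation preference between square planar and tetrahedral, so four ligands adopt the sterically favoured tetrahedral geometry. → tetrahedral.

[NbF4]^+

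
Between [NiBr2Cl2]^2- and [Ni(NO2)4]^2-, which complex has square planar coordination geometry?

[Ni(NO2)4]^2-

For [NiBr2Cl2]^2-: Each bromide is −1; each chloride is −1; balancing the −2 overall charge requires Ni(II). Nickel is a group-10 element; Ni(II) is therefore d⁸. Bromide and chloride are weak-field ligands. With weak-field ligands the CFSE gain from square planar is small, so a 3d d⁸ ion takes the sterically preferred tetrahedral geometry. → tetrahedral.
For [Ni(NO2)4]^2-: Ligand charges: each nitro (N-bound nitrite) is −1. With an overall charge of −2 the nickel centre must be in the +2 oxidation state. Ni sits in group 10, so the d-electron count is 10 − 2 = 8. Nitro (N-bound nitrite) is a strong-field ligand (high in the spectrochemical series). A 3d d⁸ ion with strong-field ligands gains enough CFSE to favour square planar over tetrahedral. → square planar.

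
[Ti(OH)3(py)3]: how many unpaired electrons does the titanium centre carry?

1 unpaired electron

Ligand charges: each hydroxide is −1; pyridine is neutral. With an overall charge of 0 the titanium centre must be in the +3 oxidation state.
Ti sits in group 4, so the d-electron count is 4 − 3 = 1.
In an octahedral field the d¹ configuration is t₂g¹e_g⁰ (only one arrangement possible), giving 1 unpaired electron.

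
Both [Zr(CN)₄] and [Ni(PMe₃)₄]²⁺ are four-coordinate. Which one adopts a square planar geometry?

[Ni(PMe₃)₄]²⁺

For [Zr(CN)₄]: Summing ligand charges against the 0 overall charge gives an oxidation state of +4 for zirconium. Zirconium is a group-4 element; Zr(IV) is therefore d⁰. A d⁰ ion has no crystal-field stabilisation preference between square planar and tetrahedral, so four ligands adopt the sterically favoured tetrahedral geometry. → tetrahedral.
For [Ni(PMe₃)₄]²⁺: Trimethylphosphine is neutral; balancing the +2 overall charge requires Ni(II). Group 10 minus oxidation state 2 gives a d⁸ configuration. Trimethylphosphine is a strong-field ligand (high in the spectrochemical series). A 3d d⁸ ion with strong-field ligands gains enough CFSE to favour square planar over tetrahedral. → square planar.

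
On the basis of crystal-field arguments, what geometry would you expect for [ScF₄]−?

tetrahedral

Summing ligand charges against the −1 overall charge gives an oxidation state of +3 for scandium.
Scandium is a group-3 element; Sc(III) is therefore d⁰.
With 4 monodentate ligands the coordination number is 4.
A d⁰ ion has no crystal-field stabilisation preference between square planar and tetrahedral, so four ligands adopt the sterically favoured tetrahedral geometry.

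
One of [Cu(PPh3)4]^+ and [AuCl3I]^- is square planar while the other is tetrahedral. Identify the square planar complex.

[AuCl3I]^-

For [Cu(PPh3)4]^+: Summing ligand charges against the +1 overall charge gives an oxidation state of +1 for copper. Cu sits in group 11, so the d-electron count is 11 − 1 = 10. A d¹⁰ ion has no crystal-field stabilisation preference between square planar and tetrahedral, so four ligands adopt the sterically favoured tetrahedral geometry. → tetrahedral.
For [AuCl3I]^-: Summing ligand charges against the −1 overall charge gives an oxidation state of +3 for gold. Au sits in group 11, so the d-electron count is 11 − 3 = 8. A 5d d⁸ ion has a large crystal-field splitting; square planar leaves the high-energy d_{x²−y²} orbital empty and maximises CFSE. → square planar.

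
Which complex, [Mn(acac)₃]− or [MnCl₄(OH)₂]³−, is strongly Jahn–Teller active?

[Mn(acac)₃]−: Summing ligand charges against the −1 overall charge gives an oxidation state of +2 for manganese. Manganese is a group-7 element; Mn(II) is therefore d⁵. Acetylacetonate is a weak-field ligand for a first-row metal, so the complex is high-spin. The d⁵ configuration leaves the e_g set evenly filled (or empty) — no strong Jahn–Teller driving force.
[MnCl₄(OH)₂]³−: Summing ligand charges against the −3 overall charge gives an oxidation state of +3 for manganese. Group 7 minus oxidation state 3 gives a d⁴ configuration. Chloride and hydroxide are weak-field ligands for a first-row metal, so the complex is high-spin. The t₂g³e_g¹ (high-spin) configuration has an unevenly filled e_g set; the Jahn–Teller theorem predicts a tetragonal distortion (typically axial elongation) to lift the degeneracy.

[MnCl₄(OH)₂]³−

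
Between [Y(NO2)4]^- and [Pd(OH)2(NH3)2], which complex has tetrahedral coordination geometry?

[Y(NO2)4]^-

For [Y(NO2)4]^-: Ligand charges: each nitro (N-bound nitrite) is −1. With an overall charge of −1 the yttrium centre must be in the +3 oxidation state. Y sits in group 3, so the d-electron count is 3 − 3 = 0. A d⁰ ion has no crystal-field stabilisation preference between square planar and tetrahedral, so four ligands adopt the sterically favoured tetrahedral geometry. → tetrahedral.
For [Pd(OH)2(NH3)2]: Each hydroxide is −1; ammonia is neutral; balancing the 0 overall charge requires Pd(II). Palladium is a group-10 element; Pd(II) is therefore d⁸. A 4d d⁸ ion has a large crystal-field splitting; square planar leaves the high-energy d_{x²−y²} orbital empty and maximises CFSE. → square planar.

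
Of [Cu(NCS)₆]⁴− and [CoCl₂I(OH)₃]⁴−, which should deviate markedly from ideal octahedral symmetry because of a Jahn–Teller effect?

[Cu(NCS)₆]⁴−

[Cu(NCS)₆]⁴−: Ligand charges: each isothiocyanate is −1. With an overall charge of −4 the copper centre must be in the +2 oxidation state. Copper is a group-11 element; Cu(II) is therefore d⁹. The t₂g⁶e_g³ configuration has an unevenly filled e_g set; the Jahn–Teller theorem predicts a tetragonal distortion (typically axial elongation) to lift the degeneracy.
[CoCl₂I(OH)₃]⁴−: Summing ligand charges against the −4 overall charge gives an oxidation state of +2 for cobalt. Cobalt is a group-9 element; Co(II) is therefore d⁷. Chloride, hydroxide, and iodide are weak-field ligands for a first-row metal, so the complex is high-spin. The d⁷ configuration leaves the e_g set evenly filled (or empty) — no strong Jahn–Teller driving force.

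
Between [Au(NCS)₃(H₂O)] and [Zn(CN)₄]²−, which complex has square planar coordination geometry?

[Au(NCS)₃(H₂O)]

For [Au(NCS)₃(H₂O)]: Summing ligand charges against the 0 overall charge gives an oxidation state of +3 for gold. Group 11 minus oxidation state 3 gives a d⁸ configuration. A 5d d⁸ ion has a large crystal-field splitting; square planar leaves the high-energy d_{x²−y²} orbital empty and maximises CFSE. → square planar.
For [Zn(CN)₄]²−: Summing ligand charges against the −2 overall charge gives an oxidation state of +2 for zinc. Group 12 minus oxidation state 2 gives a d¹⁰ configuration. A d¹⁰ ion has no crystal-field stabilisation preference between square planar and tetrahedral, so four ligands adopt the sterically favoured tetrahedral geometry. → tetrahedral.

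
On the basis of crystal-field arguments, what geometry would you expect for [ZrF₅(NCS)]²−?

octahedral

Ligand charges: each fluoride is −1; each isothiocyanate is −1. With an overall charge of −2 the zirconium centre must be in the +4 oxidation state.
Zirconium is a group-4 element; Zr(IV) is therefore d⁰.
With 6 monodentate ligands the coordination number is 6.
Six donors around a single metal centre give an octahedral coordination sphere.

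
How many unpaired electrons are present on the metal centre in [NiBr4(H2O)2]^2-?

2 unpaired electrons

Summing ligand charges against the −2 overall charge gives an oxidation state of +2 for nickel.
Ni sits in group 10, so the d-electron count is 10 − 2 = 8.
In an octahedral field the d⁸ configuration is t₂g⁶e_g² (only one arrangement possible), giving 2 unpaired electrons.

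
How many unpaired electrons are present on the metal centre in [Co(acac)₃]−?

3 unpaired electrons

Summing ligand charges against the −1 overall charge gives an oxidation state of +2 for cobalt.
Group 9 minus oxidation state 2 gives a d⁷ configuration.
Counting donor atoms: 3×acetylacetonate (bidentate) → 6 donors. Coordination number = 6.
The spin state decides the count: Acetylacetonate is a weak-field ligand for a first-row metal, so the complex is high-spin.
An octahedral high-spin d⁷ ion is t₂g⁵e_g², giving 3 unpaired electrons.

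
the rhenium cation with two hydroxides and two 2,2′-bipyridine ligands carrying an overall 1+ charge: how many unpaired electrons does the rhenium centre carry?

2 unpaired electrons

Ligand charges: each hydroxide is −1; 2,2′-bipyridine is neutral. With an overall charge of +1 the rhenium centre must be in the +3 oxidation state.
Re sits in group 7, so the d-electron count is 7 − 3 = 4.
Counting donor atoms: 2×hydroxide (monodentate) → 2 donors; 2×2,2′-bipyridine (bidentate) → 4 donors. Coordination number = 6.
The spin state decides the count: a 5d ion has a large Δₒ and is invariably low-spin.
An octahedral low-spin d⁴ ion is t₂g⁴e_g⁰, giving 2 unpaired electrons.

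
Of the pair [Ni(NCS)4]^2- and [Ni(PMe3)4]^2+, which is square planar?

[Ni(PMe3)4]^2+

For [Ni(NCS)4]^2-: Ligand charges: each isothiocyanate is −1. With an overall charge of −2 the nickel centre must be in the +2 oxidation state. Group 10 minus oxidation state 2 gives a d⁸ configuration. Isothiocyanate is a weak-field ligand. With weak-field ligands the CFSE gain from square planar is small, so a 3d d⁸ ion takes the sterically preferred tetrahedral geometry. → tetrahedral.
For [Ni(PMe3)4]^2+: Trimethylphosphine is neutral; balancing the +2 overall charge requires Ni(II). Nickel is a group-10 element; Ni(II) is therefore d⁸. Trimethylphosphine is a strong-field ligand (high in the spectrochemical series). A 3d d⁸ ion with strong-field ligands gains enough CFSE to favour square planar over tetrahedral. → square planar.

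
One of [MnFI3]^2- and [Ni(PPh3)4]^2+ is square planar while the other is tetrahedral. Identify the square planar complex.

[Ni(PPh3)4]^2+

For [MnFI3]^2-: Ligand charges: each fluoride is −1; each iodide is −1. With an overall charge of −2 the manganese centre must be in the +2 oxidation state. Group 7 minus oxidation state 2 gives a d⁵ configuration. A high-spin d⁵ ion has zero CFSE in either geometry, so four ligands adopt the sterically favoured tetrahedral geometry. → tetrahedral.
For [Ni(PPh3)4]^2+: Triphenylphosphine is neutral; balancing the +2 overall charge requires Ni(II). Nickel is a group-10 element; Ni(II) is therefore d⁸. Triphenylphosphine is a strong-field ligand (high in the spectrochemical series). A 3d d⁸ ion with strong-field ligands gains enough CFSE to favour square planar over tetrahedral. → square planar.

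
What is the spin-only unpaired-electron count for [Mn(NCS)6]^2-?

3 unpaired electrons

Summing ligand charges against the −2 overall charge gives an oxidation state of +4 for manganese.
Manganese is a group-7 element; Mn(IV) is therefore d³.
In an octahedral field the d³ configuration is t₂g³e_g⁰ (only one arrangement possible), giving 3 unpaired electrons.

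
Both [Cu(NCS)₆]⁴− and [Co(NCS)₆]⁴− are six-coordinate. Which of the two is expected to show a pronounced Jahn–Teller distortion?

[Cu(NCS)₆]⁴−

[Cu(NCS)₆]⁴−: Summing ligand charges against the −4 overall charge gives an oxidation state of +2 for copper. Cu sits in group 11, so the d-electron count is 11 − 2 = 9. The t₂g⁶e_g³ configuration has an unevenly filled e_g set; the Jahn–Teller theorem predicts a tetragonal distortion (typically axial elongation) to lift the degeneracy.
[Co(NCS)₆]⁴−: Summing ligand charges against the −4 overall charge gives an oxidation state of +2 for cobalt. Group 9 minus oxidation state 2 gives a d⁷ configuration. Isothiocyanate is a weak-field ligand for a first-row metal, so the complex is high-spin. The d⁷ configuration leaves the e_g set evenly filled (or empty) — no strong Jahn–Teller driving force.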